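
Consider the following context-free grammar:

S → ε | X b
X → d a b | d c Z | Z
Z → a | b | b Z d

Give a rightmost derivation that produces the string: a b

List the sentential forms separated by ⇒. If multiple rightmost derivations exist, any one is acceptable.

S ⇒ X b ⇒ Z b ⇒ a b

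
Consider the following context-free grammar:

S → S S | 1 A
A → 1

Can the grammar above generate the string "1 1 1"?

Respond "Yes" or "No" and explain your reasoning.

No - no valid derivation exists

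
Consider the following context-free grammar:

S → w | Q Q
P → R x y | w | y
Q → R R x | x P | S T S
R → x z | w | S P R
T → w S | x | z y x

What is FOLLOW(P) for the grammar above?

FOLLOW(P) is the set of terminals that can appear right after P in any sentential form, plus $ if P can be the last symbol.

We compute FOLLOW(P) using the standard algorithm.
FOLLOW(S) starts with {$}.
FIRST(P) = {w, x, y}
FIRST(Q) = {w, x}
FIRST(R) = {w, x}
FIRST(S) = {w, x}
FIRST(T) = {w, x, z}
FOLLOW(P) = {$, w, x, y, z}
FOLLOW(Q) = {$, w, x, y, z}
FOLLOW(R) = {w, x}
FOLLOW(S) = {$, w, x, y, z}
FOLLOW(T) = {w, x}
Therefore, FOLLOW(P) = {$, w, x, y, z}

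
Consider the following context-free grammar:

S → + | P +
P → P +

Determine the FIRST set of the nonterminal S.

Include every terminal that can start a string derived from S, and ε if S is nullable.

We compute FIRST(S) using the standard algorithm.
FIRST(P) = {}
FIRST(S) = {+}
Therefore, FIRST(S) = {+}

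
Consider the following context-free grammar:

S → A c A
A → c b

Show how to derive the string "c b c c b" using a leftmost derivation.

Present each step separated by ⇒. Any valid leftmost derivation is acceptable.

S ⇒ A c A ⇒ c b c A ⇒ c b c c b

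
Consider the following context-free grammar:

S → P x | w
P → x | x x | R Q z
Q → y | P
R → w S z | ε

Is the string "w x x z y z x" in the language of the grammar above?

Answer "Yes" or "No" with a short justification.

Yes - a valid derivation exists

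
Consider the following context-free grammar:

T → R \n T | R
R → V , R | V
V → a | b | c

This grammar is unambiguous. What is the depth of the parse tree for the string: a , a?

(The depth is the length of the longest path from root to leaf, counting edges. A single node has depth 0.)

4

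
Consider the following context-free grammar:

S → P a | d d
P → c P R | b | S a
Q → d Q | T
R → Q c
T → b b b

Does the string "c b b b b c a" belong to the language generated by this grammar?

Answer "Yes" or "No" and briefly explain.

Yes - a valid derivation exists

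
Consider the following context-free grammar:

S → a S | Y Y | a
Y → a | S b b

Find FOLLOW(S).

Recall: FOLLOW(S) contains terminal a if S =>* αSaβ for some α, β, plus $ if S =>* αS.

We compute FOLLOW(S) using the standard algorithm.
FOLLOW(S) starts with {$}.
FIRST(S) = {a}
FIRST(Y) = {a}
FOLLOW(S) = {$, b}
FOLLOW(Y) = {$, a, b}
Therefore, FOLLOW(S) = {$, b}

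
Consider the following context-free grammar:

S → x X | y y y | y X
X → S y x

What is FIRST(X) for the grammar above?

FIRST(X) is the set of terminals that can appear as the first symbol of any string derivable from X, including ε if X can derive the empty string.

We compute FIRST(X) using the standard algorithm.
FIRST(S) = {x, y}
FIRST(X) = {x, y}
Therefore, FIRST(X) = {x, y}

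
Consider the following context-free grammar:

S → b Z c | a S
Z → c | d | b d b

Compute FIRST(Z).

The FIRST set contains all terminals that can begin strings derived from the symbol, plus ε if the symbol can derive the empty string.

We compute FIRST(Z) using the standard algorithm.
FIRST(S) = {a, b}
FIRST(Z) = {b, c, d}
Therefore, FIRST(Z) = {b, c, d}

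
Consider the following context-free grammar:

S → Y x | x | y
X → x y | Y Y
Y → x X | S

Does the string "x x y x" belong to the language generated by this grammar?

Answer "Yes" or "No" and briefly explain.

Yes - a valid derivation exists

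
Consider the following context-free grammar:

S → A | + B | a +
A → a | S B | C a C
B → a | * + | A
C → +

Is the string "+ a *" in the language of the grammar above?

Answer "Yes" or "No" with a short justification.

No - no valid derivation exists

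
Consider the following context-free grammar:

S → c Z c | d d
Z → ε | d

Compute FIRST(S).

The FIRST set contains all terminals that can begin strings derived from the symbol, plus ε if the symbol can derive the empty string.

We compute FIRST(S) using the standard algorithm.
FIRST(S) = {c, d}
FIRST(Z) = {d, ε}
Therefore, FIRST(S) = {c, d}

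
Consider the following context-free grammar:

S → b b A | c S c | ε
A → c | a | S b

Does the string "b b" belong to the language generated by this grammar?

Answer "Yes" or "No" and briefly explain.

No - no valid derivation exists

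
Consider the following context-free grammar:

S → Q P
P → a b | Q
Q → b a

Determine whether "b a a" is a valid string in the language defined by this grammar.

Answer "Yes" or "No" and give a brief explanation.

No - no valid derivation exists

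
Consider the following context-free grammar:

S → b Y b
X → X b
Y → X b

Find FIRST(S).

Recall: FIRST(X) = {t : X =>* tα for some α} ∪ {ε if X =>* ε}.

We compute FIRST(S) using the standard algorithm.
FIRST(S) = {b}
FIRST(X) = {}
FIRST(Y) = {}
Therefore, FIRST(S) = {b}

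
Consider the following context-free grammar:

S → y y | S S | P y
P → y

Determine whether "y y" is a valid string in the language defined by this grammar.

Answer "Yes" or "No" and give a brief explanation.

Yes - a valid derivation exists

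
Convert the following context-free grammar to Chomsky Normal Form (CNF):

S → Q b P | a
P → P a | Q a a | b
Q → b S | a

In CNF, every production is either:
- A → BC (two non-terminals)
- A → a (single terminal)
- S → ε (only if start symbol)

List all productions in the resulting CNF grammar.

TB → b; S → a; TA → a; P → b; Q → a; S → Q X0; X0 → TB P; P → P TA; P → Q X1; X1 → TA TA; Q → TB S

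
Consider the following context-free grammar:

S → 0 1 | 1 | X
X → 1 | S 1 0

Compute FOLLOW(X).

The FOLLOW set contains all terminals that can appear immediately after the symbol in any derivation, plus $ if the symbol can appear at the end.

We compute FOLLOW(X) using the standard algorithm.
FOLLOW(S) starts with {$}.
FIRST(S) = {0, 1}
FIRST(X) = {0, 1}
FOLLOW(S) = {$, 1}
FOLLOW(X) = {$, 1}
Therefore, FOLLOW(X) = {$, 1}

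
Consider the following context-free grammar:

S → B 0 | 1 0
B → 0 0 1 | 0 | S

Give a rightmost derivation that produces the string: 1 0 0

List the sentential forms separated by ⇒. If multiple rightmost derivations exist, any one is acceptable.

S ⇒ B 0 ⇒ S 0 ⇒ 1 0 0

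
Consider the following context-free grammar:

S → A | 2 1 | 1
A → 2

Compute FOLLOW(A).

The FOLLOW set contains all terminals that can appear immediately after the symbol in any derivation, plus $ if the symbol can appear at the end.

We compute FOLLOW(A) using the standard algorithm.
FOLLOW(S) starts with {$}.
FIRST(A) = {2}
FIRST(S) = {1, 2}
FOLLOW(A) = {$}
FOLLOW(S) = {$}
Therefore, FOLLOW(A) = {$}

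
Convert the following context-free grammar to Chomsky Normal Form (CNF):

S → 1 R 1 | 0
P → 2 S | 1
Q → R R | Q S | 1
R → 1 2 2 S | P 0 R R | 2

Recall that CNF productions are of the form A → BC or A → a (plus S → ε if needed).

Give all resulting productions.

T1 → 1; S → 0; T2 → 2; P → 1; Q → 1; T0 → 0; R → 2; S → T1 X0; X0 → R T1; P → T2 S; Q → R R; Q → Q S; R → T1 X1; X1 → T2 X2; X2 → T2 S; R → P X3; X3 → T0 X4; X4 → R R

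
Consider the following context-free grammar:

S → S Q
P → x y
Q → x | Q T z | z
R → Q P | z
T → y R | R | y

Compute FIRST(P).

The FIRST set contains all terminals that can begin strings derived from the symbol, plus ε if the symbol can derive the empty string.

We compute FIRST(P) using the standard algorithm.
FIRST(P) = {x}
FIRST(Q) = {x, z}
FIRST(R) = {x, z}
FIRST(S) = {}
FIRST(T) = {x, y, z}
Therefore, FIRST(P) = {x}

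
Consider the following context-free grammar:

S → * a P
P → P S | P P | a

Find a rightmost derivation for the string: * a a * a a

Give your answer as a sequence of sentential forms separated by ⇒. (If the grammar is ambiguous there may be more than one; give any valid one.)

S ⇒ * a P ⇒ * a P S ⇒ * a P * a P ⇒ * a P * a a ⇒ * a a * a a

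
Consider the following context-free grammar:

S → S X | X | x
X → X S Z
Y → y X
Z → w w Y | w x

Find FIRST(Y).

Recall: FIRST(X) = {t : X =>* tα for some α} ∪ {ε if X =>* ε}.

We compute FIRST(Y) using the standard algorithm.
FIRST(S) = {x}
FIRST(X) = {}
FIRST(Y) = {y}
FIRST(Z) = {w}
Therefore, FIRST(Y) = {y}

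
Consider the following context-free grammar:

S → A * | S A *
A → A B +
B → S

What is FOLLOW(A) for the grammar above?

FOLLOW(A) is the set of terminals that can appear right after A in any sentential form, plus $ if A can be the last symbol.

We compute FOLLOW(A) using the standard algorithm.
FOLLOW(S) starts with {$}.
FIRST(A) = {}
FIRST(B) = {}
FIRST(S) = {}
FOLLOW(A) = {*}
FOLLOW(B) = {+}
FOLLOW(S) = {$, +}
Therefore, FOLLOW(A) = {*}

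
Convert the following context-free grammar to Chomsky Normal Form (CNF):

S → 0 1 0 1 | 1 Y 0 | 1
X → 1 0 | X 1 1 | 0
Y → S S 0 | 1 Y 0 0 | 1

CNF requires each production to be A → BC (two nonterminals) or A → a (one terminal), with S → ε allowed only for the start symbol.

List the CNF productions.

T0 → 0; T1 → 1; S → 1; X → 0; Y → 1; S → T0 X0; X0 → T1 X1; X1 → T0 T1; S → T1 X2; X2 → Y T0; X → T1 T0; X → X X3; X3 → T1 T1; Y → S X4; X4 → S T0; Y → T1 X5; X5 → Y X6; X6 → T0 T0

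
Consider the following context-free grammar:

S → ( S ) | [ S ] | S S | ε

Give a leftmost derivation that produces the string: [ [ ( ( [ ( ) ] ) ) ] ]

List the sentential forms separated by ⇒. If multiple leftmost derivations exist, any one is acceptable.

S ⇒ [ S ] ⇒ [ [ S ] ] ⇒ [ [ ( S ) ] ] ⇒ [ [ ( ( S ) ) ] ] ⇒ [ [ ( ( [ S ] ) ) ] ] ⇒ [ [ ( ( [ ( S ) ] ) ) ] ] ⇒ [ [ ( ( [ ( ) ] ) ) ] ]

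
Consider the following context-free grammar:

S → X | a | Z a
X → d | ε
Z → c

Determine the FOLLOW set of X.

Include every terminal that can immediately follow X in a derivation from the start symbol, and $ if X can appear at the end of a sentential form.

We compute FOLLOW(X) using the standard algorithm.
FOLLOW(S) starts with {$}.
FIRST(S) = {a, c, d, ε}
FIRST(X) = {d, ε}
FIRST(Z) = {c}
FOLLOW(S) = {$}
FOLLOW(X) = {$}
FOLLOW(Z) = {a}
Therefore, FOLLOW(X) = {$}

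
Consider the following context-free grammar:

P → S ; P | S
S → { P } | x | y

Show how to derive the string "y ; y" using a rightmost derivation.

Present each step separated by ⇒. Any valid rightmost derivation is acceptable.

P ⇒ S ; P ⇒ S ; S ⇒ S ; y ⇒ y ; y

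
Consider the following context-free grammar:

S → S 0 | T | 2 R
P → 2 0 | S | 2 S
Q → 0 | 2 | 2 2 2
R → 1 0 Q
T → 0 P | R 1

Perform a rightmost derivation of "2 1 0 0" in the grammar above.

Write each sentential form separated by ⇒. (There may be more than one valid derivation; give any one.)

S ⇒ 2 R ⇒ 2 1 0 Q ⇒ 2 1 0 0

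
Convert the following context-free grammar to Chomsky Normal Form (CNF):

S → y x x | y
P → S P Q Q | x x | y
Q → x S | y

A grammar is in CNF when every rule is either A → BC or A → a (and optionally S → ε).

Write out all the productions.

TY → y; TX → x; S → y; P → y; Q → y; S → TY X0; X0 → TX TX; P → S X1; X1 → P X2; X2 → Q Q; P → TX TX; Q → TX S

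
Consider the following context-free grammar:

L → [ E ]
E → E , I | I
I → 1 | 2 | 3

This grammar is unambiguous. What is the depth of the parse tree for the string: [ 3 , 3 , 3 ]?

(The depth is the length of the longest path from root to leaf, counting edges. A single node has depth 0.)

5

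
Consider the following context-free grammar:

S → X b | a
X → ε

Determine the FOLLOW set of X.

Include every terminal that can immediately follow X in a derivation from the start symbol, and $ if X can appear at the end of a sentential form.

We compute FOLLOW(X) using the standard algorithm.
FOLLOW(S) starts with {$}.
FIRST(S) = {a, b}
FIRST(X) = {ε}
FOLLOW(S) = {$}
FOLLOW(X) = {b}
Therefore, FOLLOW(X) = {b}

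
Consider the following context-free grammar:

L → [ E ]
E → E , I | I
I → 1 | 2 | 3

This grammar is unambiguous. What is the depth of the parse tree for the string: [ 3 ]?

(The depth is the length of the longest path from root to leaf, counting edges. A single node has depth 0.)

3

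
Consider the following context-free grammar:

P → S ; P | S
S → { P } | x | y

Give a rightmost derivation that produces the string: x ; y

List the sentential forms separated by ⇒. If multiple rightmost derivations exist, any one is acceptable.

P ⇒ S ; P ⇒ S ; S ⇒ S ; y ⇒ x ; y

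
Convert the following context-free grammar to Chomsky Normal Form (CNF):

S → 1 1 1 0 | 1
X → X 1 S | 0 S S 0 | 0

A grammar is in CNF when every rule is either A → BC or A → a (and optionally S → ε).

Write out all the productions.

T1 → 1; T0 → 0; S → 1; X → 0; S → T1 X0; X0 → T1 X1; X1 → T1 T0; X → X X2; X2 → T1 S; X → T0 X3; X3 → S X4; X4 → S T0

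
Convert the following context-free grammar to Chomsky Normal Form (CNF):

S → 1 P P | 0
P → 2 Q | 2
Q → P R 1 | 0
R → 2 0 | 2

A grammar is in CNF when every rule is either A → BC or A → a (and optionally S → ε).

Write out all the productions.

T1 → 1; S → 0; T2 → 2; P → 2; Q → 0; T0 → 0; R → 2; S → T1 X0; X0 → P P; P → T2 Q; Q → P X1; X1 → R T1; R → T2 T0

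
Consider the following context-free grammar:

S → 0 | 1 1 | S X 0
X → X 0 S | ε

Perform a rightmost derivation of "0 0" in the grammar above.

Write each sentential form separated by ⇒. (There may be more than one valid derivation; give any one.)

S ⇒ S X 0 ⇒ S 0 ⇒ 0 0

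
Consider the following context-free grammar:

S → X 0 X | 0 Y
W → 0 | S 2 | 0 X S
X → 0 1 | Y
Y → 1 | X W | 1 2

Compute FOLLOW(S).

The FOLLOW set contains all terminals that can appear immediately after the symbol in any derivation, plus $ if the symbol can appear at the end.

We compute FOLLOW(S) using the standard algorithm.
FOLLOW(S) starts with {$}.
FIRST(S) = {0, 1}
FIRST(W) = {0, 1}
FIRST(X) = {0, 1}
FIRST(Y) = {0, 1}
FOLLOW(S) = {$, 0, 1, 2}
FOLLOW(W) = {$, 0, 1, 2}
FOLLOW(X) = {$, 0, 1, 2}
FOLLOW(Y) = {$, 0, 1, 2}
Therefore, FOLLOW(S) = {$, 0, 1, 2}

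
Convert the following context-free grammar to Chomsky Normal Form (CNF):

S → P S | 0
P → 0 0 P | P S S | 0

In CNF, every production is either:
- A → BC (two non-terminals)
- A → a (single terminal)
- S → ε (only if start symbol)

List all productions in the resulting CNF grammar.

S → 0; T0 → 0; P → 0; S → P S; P → T0 X0; X0 → T0 P; P → P X1; X1 → S S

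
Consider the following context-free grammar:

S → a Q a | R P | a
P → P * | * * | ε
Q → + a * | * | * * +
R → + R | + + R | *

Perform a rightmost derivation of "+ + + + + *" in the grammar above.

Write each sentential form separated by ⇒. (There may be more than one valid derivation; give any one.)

S ⇒ R P ⇒ R ⇒ + R ⇒ + + + R ⇒ + + + + + R ⇒ + + + + + *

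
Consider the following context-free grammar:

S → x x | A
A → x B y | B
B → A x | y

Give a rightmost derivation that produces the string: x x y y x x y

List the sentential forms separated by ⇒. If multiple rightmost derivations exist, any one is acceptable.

S ⇒ A ⇒ x B y ⇒ x A x y ⇒ x B x y ⇒ x A x x y ⇒ x x B y x x y ⇒ x x y y x x y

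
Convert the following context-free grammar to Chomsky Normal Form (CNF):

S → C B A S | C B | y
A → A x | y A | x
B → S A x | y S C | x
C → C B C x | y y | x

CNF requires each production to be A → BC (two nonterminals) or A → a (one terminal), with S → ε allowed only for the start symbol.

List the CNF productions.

S → y; TX → x; TY → y; A → x; B → x; C → x; S → C X0; X0 → B X1; X1 → A S; S → C B; A → A TX; A → TY A; B → S X2; X2 → A TX; B → TY X3; X3 → S C; C → C X4; X4 → B X5; X5 → C TX; C → TY TY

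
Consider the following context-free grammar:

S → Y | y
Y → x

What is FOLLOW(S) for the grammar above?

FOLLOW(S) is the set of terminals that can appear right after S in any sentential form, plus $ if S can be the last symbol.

We compute FOLLOW(S) using the standard algorithm.
FOLLOW(S) starts with {$}.
FIRST(S) = {x, y}
FIRST(Y) = {x}
FOLLOW(S) = {$}
FOLLOW(Y) = {$}
Therefore, FOLLOW(S) = {$}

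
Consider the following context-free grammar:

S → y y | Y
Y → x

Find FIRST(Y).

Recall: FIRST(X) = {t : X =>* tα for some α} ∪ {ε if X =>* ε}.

We compute FIRST(Y) using the standard algorithm.
FIRST(S) = {x, y}
FIRST(Y) = {x}
Therefore, FIRST(Y) = {x}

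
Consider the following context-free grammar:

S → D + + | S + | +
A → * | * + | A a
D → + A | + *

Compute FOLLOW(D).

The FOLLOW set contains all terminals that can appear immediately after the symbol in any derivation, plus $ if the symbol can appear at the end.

We compute FOLLOW(D) using the standard algorithm.
FOLLOW(S) starts with {$}.
FIRST(A) = {*}
FIRST(D) = {+}
FIRST(S) = {+}
FOLLOW(A) = {+, a}
FOLLOW(D) = {+}
FOLLOW(S) = {$, +}
Therefore, FOLLOW(D) = {+}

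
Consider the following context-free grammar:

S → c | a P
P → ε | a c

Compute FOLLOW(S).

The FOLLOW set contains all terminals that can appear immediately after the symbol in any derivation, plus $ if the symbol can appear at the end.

We compute FOLLOW(S) using the standard algorithm.
FOLLOW(S) starts with {$}.
FIRST(P) = {a, ε}
FIRST(S) = {a, c}
FOLLOW(P) = {$}
FOLLOW(S) = {$}
Therefore, FOLLOW(S) = {$}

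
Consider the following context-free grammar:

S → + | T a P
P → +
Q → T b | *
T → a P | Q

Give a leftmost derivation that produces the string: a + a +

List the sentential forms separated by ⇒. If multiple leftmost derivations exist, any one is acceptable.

S ⇒ T a P ⇒ a P a P ⇒ a + a P ⇒ a + a +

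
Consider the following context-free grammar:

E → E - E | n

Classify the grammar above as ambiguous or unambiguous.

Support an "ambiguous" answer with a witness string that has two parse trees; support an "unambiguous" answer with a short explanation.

Ambiguous - the string 'n - n - n - n - n' has two distinct parse trees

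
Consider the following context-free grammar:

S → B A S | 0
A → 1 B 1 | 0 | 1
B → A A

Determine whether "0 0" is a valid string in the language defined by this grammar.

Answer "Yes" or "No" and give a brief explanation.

No - no valid derivation exists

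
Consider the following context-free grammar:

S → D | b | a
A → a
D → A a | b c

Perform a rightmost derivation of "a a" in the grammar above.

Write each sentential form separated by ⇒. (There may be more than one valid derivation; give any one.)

S ⇒ D ⇒ A a ⇒ a a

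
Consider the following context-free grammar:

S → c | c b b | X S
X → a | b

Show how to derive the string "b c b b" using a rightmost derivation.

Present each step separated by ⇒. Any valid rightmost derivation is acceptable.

S ⇒ X S ⇒ X c b b ⇒ b c b b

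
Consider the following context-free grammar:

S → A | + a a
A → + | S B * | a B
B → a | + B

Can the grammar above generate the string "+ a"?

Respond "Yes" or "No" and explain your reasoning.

No - no valid derivation exists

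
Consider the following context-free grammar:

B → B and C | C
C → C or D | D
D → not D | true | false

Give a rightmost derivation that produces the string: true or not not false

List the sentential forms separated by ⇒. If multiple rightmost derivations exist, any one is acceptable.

B ⇒ C ⇒ C or D ⇒ C or not D ⇒ C or not not D ⇒ C or not not false ⇒ D or not not false ⇒ true or not not false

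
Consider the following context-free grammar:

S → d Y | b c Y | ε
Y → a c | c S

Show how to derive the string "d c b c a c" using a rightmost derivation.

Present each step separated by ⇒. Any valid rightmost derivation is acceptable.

S ⇒ d Y ⇒ d c S ⇒ d c b c Y ⇒ d c b c a c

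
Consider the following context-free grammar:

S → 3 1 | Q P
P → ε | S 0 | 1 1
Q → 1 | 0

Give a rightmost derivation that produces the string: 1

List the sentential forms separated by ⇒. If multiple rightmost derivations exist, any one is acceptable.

S ⇒ Q P ⇒ Q ⇒ 1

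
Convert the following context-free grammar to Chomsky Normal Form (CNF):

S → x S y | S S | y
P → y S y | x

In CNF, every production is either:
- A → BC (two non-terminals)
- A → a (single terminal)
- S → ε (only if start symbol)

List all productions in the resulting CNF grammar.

TX → x; TY → y; S → y; P → x; S → TX X0; X0 → S TY; S → S S; P → TY X1; X1 → S TY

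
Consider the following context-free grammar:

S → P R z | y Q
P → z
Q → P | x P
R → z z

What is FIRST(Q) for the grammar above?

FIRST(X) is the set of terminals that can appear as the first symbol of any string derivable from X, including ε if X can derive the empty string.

We compute FIRST(Q) using the standard algorithm.
FIRST(P) = {z}
FIRST(Q) = {x, z}
FIRST(R) = {z}
FIRST(S) = {y, z}
Therefore, FIRST(Q) = {x, z}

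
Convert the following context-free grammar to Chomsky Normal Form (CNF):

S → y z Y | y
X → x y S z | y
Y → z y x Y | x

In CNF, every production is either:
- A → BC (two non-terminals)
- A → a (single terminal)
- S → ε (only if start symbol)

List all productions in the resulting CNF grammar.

TY → y; TZ → z; S → y; TX → x; X → y; Y → x; S → TY X0; X0 → TZ Y; X → TX X1; X1 → TY X2; X2 → S TZ; Y → TZ X3; X3 → TY X4; X4 → TX Y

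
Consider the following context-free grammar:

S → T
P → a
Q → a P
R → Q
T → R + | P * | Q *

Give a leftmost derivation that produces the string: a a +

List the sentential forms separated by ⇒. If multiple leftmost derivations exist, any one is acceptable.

S ⇒ T ⇒ R + ⇒ Q + ⇒ a P + ⇒ a a +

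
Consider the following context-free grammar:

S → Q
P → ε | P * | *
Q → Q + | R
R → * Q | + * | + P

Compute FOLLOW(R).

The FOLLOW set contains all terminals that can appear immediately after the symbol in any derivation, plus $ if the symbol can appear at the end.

We compute FOLLOW(R) using the standard algorithm.
FOLLOW(S) starts with {$}.
FIRST(P) = {*, ε}
FIRST(Q) = {*, +}
FIRST(R) = {*, +}
FIRST(S) = {*, +}
FOLLOW(P) = {$, *, +}
FOLLOW(Q) = {$, +}
FOLLOW(R) = {$, +}
FOLLOW(S) = {$}
Therefore, FOLLOW(R) = {$, +}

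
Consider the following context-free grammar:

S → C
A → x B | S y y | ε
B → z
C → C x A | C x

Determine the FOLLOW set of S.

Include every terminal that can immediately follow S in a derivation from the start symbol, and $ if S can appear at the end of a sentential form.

We compute FOLLOW(S) using the standard algorithm.
FOLLOW(S) starts with {$}.
FIRST(A) = {x, ε}
FIRST(B) = {z}
FIRST(C) = {}
FIRST(S) = {}
FOLLOW(A) = {$, x, y}
FOLLOW(B) = {$, x, y}
FOLLOW(C) = {$, x, y}
FOLLOW(S) = {$, y}
Therefore, FOLLOW(S) = {$, y}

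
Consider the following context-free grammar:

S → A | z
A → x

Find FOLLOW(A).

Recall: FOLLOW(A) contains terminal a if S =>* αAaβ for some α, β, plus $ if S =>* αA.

We compute FOLLOW(A) using the standard algorithm.
FOLLOW(S) starts with {$}.
FIRST(A) = {x}
FIRST(S) = {x, z}
FOLLOW(A) = {$}
FOLLOW(S) = {$}
Therefore, FOLLOW(A) = {$}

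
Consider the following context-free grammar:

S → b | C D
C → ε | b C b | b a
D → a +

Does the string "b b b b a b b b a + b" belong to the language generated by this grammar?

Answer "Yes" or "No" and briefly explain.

No - no valid derivation exists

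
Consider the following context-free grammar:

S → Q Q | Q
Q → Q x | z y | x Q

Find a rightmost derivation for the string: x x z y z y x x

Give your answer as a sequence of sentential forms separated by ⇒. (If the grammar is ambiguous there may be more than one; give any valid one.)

S ⇒ Q Q ⇒ Q Q x ⇒ Q Q x x ⇒ Q z y x x ⇒ x Q z y x x ⇒ x x Q z y x x ⇒ x x z y z y x x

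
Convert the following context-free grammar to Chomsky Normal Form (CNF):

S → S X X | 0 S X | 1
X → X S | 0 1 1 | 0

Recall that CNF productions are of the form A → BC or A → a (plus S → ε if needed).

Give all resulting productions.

T0 → 0; S → 1; T1 → 1; X → 0; S → S X0; X0 → X X; S → T0 X1; X1 → S X; X → X S; X → T0 X2; X2 → T1 T1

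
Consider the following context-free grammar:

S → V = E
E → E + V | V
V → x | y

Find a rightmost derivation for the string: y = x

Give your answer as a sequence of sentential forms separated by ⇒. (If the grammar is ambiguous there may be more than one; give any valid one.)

S ⇒ V = E ⇒ V = V ⇒ V = x ⇒ y = x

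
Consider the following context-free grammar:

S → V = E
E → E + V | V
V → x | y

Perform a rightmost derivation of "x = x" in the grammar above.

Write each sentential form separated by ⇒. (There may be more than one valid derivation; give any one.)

S ⇒ V = E ⇒ V = V ⇒ V = x ⇒ x = x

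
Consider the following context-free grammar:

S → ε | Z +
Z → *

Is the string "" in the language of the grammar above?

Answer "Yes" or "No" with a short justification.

Yes - a valid derivation exists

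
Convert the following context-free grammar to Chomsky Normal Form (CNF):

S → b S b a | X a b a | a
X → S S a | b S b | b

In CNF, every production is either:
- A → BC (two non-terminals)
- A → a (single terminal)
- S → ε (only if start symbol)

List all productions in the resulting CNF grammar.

TB → b; TA → a; S → a; X → b; S → TB X0; X0 → S X1; X1 → TB TA; S → X X2; X2 → TA X3; X3 → TB TA; X → S X4; X4 → S TA; X → TB X5; X5 → S TB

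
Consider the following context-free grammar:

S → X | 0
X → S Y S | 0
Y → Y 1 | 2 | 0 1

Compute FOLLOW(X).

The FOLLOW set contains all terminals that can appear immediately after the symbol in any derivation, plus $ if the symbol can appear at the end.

We compute FOLLOW(X) using the standard algorithm.
FOLLOW(S) starts with {$}.
FIRST(S) = {0}
FIRST(X) = {0}
FIRST(Y) = {0, 2}
FOLLOW(S) = {$, 0, 2}
FOLLOW(X) = {$, 0, 2}
FOLLOW(Y) = {0, 1}
Therefore, FOLLOW(X) = {$, 0, 2}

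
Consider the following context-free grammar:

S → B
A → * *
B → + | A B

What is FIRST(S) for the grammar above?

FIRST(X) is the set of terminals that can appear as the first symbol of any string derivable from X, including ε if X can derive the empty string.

We compute FIRST(S) using the standard algorithm.
FIRST(A) = {*}
FIRST(B) = {*, +}
FIRST(S) = {*, +}
Therefore, FIRST(S) = {*, +}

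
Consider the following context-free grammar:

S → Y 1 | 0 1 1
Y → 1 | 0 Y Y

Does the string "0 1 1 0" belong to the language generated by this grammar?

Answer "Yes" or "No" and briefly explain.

No - no valid derivation exists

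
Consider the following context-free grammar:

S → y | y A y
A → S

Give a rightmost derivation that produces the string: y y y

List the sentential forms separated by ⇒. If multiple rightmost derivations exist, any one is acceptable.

S ⇒ y A y ⇒ y S y ⇒ y y y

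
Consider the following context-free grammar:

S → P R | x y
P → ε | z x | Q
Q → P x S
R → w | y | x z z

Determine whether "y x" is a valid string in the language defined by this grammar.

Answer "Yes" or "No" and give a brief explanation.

No - no valid derivation exists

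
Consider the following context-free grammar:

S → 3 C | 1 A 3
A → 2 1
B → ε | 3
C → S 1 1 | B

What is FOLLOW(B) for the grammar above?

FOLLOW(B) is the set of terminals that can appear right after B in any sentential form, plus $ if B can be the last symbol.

We compute FOLLOW(B) using the standard algorithm.
FOLLOW(S) starts with {$}.
FIRST(A) = {2}
FIRST(B) = {3, ε}
FIRST(C) = {1, 3, ε}
FIRST(S) = {1, 3}
FOLLOW(A) = {3}
FOLLOW(B) = {$, 1}
FOLLOW(C) = {$, 1}
FOLLOW(S) = {$, 1}
Therefore, FOLLOW(B) = {$, 1}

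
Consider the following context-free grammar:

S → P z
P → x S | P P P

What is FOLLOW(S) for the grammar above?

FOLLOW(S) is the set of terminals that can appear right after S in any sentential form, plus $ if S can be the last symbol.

We compute FOLLOW(S) using the standard algorithm.
FOLLOW(S) starts with {$}.
FIRST(P) = {x}
FIRST(S) = {x}
FOLLOW(P) = {x, z}
FOLLOW(S) = {$, x, z}
Therefore, FOLLOW(S) = {$, x, z}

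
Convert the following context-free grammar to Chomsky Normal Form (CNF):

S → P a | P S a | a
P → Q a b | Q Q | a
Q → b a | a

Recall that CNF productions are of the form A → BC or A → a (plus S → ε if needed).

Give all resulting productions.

TA → a; S → a; TB → b; P → a; Q → a; S → P TA; S → P X0; X0 → S TA; P → Q X1; X1 → TA TB; P → Q Q; Q → TB TA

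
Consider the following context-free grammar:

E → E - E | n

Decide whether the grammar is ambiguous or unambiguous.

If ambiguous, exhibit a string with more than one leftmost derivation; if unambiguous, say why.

Ambiguous - the string 'n - n - n - n' has two distinct leftmost derivations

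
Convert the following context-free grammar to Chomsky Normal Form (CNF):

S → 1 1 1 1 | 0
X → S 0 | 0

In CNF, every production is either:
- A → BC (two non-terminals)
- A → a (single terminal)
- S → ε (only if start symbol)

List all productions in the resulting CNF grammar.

T1 → 1; S → 0; T0 → 0; X → 0; S → T1 X0; X0 → T1 X1; X1 → T1 T1; X → S T0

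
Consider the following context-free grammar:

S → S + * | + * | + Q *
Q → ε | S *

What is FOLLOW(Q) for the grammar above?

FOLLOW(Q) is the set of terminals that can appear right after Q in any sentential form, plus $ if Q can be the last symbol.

We compute FOLLOW(Q) using the standard algorithm.
FOLLOW(S) starts with {$}.
FIRST(Q) = {+, ε}
FIRST(S) = {+}
FOLLOW(Q) = {*}
FOLLOW(S) = {$, *, +}
Therefore, FOLLOW(Q) = {*}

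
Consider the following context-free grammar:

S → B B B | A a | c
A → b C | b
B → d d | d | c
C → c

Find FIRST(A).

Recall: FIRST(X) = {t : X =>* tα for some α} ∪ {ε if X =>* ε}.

We compute FIRST(A) using the standard algorithm.
FIRST(A) = {b}
FIRST(B) = {c, d}
FIRST(C) = {c}
FIRST(S) = {b, c, d}
Therefore, FIRST(A) = {b}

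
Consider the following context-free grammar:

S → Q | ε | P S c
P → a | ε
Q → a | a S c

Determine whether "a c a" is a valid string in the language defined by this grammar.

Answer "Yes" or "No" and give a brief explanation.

No - no valid derivation exists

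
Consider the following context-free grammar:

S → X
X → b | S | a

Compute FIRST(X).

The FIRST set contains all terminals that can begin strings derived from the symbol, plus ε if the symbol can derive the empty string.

We compute FIRST(X) using the standard algorithm.
FIRST(S) = {a, b}
FIRST(X) = {a, b}
Therefore, FIRST(X) = {a, b}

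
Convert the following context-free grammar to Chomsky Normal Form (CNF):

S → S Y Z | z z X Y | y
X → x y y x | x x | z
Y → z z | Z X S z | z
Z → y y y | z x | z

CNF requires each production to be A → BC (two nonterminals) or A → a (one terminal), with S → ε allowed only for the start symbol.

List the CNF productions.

TZ → z; S → y; TX → x; TY → y; X → z; Y → z; Z → z; S → S X0; X0 → Y Z; S → TZ X1; X1 → TZ X2; X2 → X Y; X → TX X3; X3 → TY X4; X4 → TY TX; X → TX TX; Y → TZ TZ; Y → Z X5; X5 → X X6; X6 → S TZ; Z → TY X7; X7 → TY TY; Z → TZ TX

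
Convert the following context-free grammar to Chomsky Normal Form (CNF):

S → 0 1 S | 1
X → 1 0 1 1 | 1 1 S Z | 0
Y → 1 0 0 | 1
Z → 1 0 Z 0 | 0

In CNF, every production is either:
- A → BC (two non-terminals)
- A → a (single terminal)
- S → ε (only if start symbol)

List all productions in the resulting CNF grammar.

T0 → 0; T1 → 1; S → 1; X → 0; Y → 1; Z → 0; S → T0 X0; X0 → T1 S; X → T1 X1; X1 → T0 X2; X2 → T1 T1; X → T1 X3; X3 → T1 X4; X4 → S Z; Y → T1 X5; X5 → T0 T0; Z → T1 X6; X6 → T0 X7; X7 → Z T0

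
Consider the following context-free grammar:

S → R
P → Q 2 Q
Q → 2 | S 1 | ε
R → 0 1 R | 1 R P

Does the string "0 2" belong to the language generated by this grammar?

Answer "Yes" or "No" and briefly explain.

No - no valid derivation exists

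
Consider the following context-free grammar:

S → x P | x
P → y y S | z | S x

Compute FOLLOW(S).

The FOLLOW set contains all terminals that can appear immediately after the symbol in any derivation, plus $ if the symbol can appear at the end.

We compute FOLLOW(S) using the standard algorithm.
FOLLOW(S) starts with {$}.
FIRST(P) = {x, y, z}
FIRST(S) = {x}
FOLLOW(P) = {$, x}
FOLLOW(S) = {$, x}
Therefore, FOLLOW(S) = {$, x}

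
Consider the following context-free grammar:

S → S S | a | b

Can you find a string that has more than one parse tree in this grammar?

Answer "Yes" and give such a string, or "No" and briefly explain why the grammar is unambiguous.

Yes - the string 'a b b b' has two distinct parse trees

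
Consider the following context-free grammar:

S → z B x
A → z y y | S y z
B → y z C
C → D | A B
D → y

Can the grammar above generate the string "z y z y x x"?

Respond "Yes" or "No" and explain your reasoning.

No - no valid derivation exists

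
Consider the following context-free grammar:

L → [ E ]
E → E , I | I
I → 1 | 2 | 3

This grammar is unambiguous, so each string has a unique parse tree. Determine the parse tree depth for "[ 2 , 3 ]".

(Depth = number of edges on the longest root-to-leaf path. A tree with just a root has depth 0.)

4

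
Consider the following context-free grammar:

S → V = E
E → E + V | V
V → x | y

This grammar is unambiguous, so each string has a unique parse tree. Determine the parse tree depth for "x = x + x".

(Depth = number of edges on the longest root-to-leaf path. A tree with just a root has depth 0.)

4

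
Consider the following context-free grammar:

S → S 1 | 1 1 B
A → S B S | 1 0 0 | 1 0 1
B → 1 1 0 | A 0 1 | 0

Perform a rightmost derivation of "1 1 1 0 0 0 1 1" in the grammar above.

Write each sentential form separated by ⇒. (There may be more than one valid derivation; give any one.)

S ⇒ S 1 ⇒ 1 1 B 1 ⇒ 1 1 A 0 1 1 ⇒ 1 1 1 0 0 0 1 1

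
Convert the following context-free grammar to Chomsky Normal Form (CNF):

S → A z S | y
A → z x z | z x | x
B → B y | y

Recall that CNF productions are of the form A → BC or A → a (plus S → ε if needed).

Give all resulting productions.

TZ → z; S → y; TX → x; A → x; TY → y; B → y; S → A X0; X0 → TZ S; A → TZ X1; X1 → TX TZ; A → TZ TX; B → B TY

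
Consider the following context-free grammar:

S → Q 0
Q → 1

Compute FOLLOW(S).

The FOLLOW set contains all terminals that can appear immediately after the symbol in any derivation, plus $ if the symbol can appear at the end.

We compute FOLLOW(S) using the standard algorithm.
FOLLOW(S) starts with {$}.
FIRST(Q) = {1}
FIRST(S) = {1}
FOLLOW(Q) = {0}
FOLLOW(S) = {$}
Therefore, FOLLOW(S) = {$}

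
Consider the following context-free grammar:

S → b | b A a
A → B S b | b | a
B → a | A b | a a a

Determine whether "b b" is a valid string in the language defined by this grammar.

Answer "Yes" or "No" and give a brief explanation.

No - no valid derivation exists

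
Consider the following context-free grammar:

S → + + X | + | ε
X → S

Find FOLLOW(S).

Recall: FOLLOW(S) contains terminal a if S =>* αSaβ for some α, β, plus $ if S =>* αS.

We compute FOLLOW(S) using the standard algorithm.
FOLLOW(S) starts with {$}.
FIRST(S) = {+, ε}
FIRST(X) = {+, ε}
FOLLOW(S) = {$}
FOLLOW(X) = {$}
Therefore, FOLLOW(S) = {$}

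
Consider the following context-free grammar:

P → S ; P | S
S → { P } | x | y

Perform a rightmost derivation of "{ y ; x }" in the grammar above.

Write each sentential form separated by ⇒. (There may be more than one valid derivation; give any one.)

P ⇒ S ⇒ { P } ⇒ { S ; P } ⇒ { S ; S } ⇒ { S ; x } ⇒ { y ; x }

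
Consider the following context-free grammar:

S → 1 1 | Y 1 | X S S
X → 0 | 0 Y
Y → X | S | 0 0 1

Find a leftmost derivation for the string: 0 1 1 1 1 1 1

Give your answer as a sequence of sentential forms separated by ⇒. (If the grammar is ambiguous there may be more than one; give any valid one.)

S ⇒ X S S ⇒ 0 Y S S ⇒ 0 S S S ⇒ 0 1 1 S S ⇒ 0 1 1 1 1 S ⇒ 0 1 1 1 1 1 1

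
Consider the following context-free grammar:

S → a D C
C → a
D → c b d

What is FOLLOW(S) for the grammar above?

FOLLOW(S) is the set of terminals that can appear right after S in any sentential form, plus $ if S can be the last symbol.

We compute FOLLOW(S) using the standard algorithm.
FOLLOW(S) starts with {$}.
FIRST(C) = {a}
FIRST(D) = {c}
FIRST(S) = {a}
FOLLOW(C) = {$}
FOLLOW(D) = {a}
FOLLOW(S) = {$}
Therefore, FOLLOW(S) = {$}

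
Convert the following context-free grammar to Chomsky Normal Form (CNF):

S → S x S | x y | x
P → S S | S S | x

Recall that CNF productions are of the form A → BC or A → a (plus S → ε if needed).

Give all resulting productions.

TX → x; TY → y; S → x; P → x; S → S X0; X0 → TX S; S → TX TY; P → S S; P → S S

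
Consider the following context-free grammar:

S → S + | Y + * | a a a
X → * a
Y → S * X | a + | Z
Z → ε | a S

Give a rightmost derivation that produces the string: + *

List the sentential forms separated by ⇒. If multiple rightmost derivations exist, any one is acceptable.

S ⇒ Y + * ⇒ Z + * ⇒ + *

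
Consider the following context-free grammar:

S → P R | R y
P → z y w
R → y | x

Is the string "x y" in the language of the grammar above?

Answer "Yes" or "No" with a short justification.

Yes - a valid derivation exists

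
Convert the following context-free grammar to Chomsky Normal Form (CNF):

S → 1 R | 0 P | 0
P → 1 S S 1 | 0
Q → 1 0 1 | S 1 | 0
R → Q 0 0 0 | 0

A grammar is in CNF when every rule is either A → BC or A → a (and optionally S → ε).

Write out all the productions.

T1 → 1; T0 → 0; S → 0; P → 0; Q → 0; R → 0; S → T1 R; S → T0 P; P → T1 X0; X0 → S X1; X1 → S T1; Q → T1 X2; X2 → T0 T1; Q → S T1; R → Q X3; X3 → T0 X4; X4 → T0 T0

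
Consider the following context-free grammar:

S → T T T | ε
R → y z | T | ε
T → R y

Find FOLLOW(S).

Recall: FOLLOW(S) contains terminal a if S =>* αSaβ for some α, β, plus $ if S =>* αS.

We compute FOLLOW(S) using the standard algorithm.
FOLLOW(S) starts with {$}.
FIRST(R) = {y, ε}
FIRST(S) = {y, ε}
FIRST(T) = {y}
FOLLOW(R) = {y}
FOLLOW(S) = {$}
FOLLOW(T) = {$, y}
Therefore, FOLLOW(S) = {$}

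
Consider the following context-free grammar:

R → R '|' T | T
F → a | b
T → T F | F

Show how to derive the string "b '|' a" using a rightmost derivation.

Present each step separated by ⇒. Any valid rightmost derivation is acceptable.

R ⇒ R '|' T ⇒ R '|' F ⇒ R '|' a ⇒ T '|' a ⇒ F '|' a ⇒ b '|' a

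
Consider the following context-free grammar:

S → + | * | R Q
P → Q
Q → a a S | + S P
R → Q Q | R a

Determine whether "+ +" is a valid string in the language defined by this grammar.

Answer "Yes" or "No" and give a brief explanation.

No - no valid derivation exists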